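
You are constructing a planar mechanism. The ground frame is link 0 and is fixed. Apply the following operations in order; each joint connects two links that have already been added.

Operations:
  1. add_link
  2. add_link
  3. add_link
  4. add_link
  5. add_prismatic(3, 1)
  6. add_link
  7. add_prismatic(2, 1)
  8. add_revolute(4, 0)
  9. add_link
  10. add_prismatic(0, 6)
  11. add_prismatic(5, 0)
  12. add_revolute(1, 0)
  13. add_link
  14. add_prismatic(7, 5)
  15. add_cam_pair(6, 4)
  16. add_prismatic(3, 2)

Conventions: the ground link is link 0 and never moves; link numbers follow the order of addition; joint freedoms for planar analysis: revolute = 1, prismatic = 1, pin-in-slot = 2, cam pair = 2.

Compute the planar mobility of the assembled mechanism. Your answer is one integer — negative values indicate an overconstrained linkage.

L=1 J1=0 J2=0
add link → L=2 J1=0 J2=0
add link → L=3 J1=0 J2=0
add link → L=4 J1=0 J2=0
add link → L=5 J1=0 J2=0
P@3,1 dof=1 J1 → L=5 J1=1 J2=0
add link → L=6 J1=1 J2=0
P@2,1 dof=1 J1 → L=6 J1=2 J2=0
R@4,0 dof=1 J1 → L=6 J1=3 J2=0
add link → L=7 J1=3 J2=0
P@0,6 dof=1 J1 → L=7 J1=4 J2=0
P@5,0 dof=1 J1 → L=7 J1=5 J2=0
R@1,0 dof=1 J1 → L=7 J1=6 J2=0
add link → L=8 J1=6 J2=0
P@7,5 dof=1 J1 → L=8 J1=7 J2=0
C@6,4 dof=2 J2 → L=8 J1=7 J2=1
P@3,2 dof=1 J1 → L=8 J1=8 J2=1
M=3(L−1)−2J1−J2=3·7−2·8−1=4

M = 4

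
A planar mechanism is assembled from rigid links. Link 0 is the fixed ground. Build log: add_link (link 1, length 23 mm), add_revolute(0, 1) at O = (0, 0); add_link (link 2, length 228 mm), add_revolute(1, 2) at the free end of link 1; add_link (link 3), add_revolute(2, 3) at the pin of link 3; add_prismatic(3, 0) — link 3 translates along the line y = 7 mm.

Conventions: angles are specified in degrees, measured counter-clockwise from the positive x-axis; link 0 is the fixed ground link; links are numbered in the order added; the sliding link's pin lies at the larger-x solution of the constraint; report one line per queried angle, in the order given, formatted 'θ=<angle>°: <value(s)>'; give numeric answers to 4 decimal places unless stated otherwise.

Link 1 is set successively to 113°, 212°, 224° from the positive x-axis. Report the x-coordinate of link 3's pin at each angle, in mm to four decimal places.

geometry: r = 23 mm, L = 228 mm, e = 7 mm
θ=113°: crank pin P = (r cos θ, r sin θ) = (-8.986816, 21.171612)
θ=113°: h = r sin θ − e = 21.171612 − 7 = 14.171612
θ=113°: x = r cos θ + √(L² − h²) = -8.986816 + 227.559147 = 218.572331
θ=212°: crank pin P = (r cos θ, r sin θ) = (-19.505106, -12.188143)
θ=212°: h = r sin θ − e = -12.188143 − 7 = -19.188143
θ=212°: x = r cos θ + √(L² − h²) = -19.505106 + 227.191142 = 207.686036
θ=224°: crank pin P = (r cos θ, r sin θ) = (-16.544815, -15.977143)
θ=224°: h = r sin θ − e = -15.977143 − 7 = -22.977143
θ=224°: x = r cos θ + √(L² − h²) = -16.544815 + 226.839262 = 210.294447

θ=113°: 218.5723
θ=212°: 207.6860
θ=224°: 210.2944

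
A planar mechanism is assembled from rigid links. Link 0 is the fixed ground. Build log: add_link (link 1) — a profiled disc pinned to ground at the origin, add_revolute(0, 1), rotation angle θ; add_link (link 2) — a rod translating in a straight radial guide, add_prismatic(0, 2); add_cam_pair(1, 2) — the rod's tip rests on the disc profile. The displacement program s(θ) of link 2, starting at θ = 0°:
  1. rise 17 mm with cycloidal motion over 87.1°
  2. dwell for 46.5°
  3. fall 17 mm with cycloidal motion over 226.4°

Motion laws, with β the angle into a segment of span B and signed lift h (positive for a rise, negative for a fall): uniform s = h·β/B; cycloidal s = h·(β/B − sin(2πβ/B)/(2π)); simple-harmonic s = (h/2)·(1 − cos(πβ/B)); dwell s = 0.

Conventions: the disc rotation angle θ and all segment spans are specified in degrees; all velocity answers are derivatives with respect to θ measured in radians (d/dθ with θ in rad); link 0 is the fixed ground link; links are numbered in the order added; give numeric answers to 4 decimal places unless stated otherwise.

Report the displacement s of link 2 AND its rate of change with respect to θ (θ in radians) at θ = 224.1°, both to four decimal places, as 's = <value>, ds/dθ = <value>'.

seg 1 [0°–87.1°] cycloidal, h=17: full span → s += 17 → s = 17.0000
seg 2 [87.1°–133.6°] dwell: s stays 17.0000
seg 3 [133.6°–360°] cycloidal, h=-17: θ=224.1° here. β=90.5, B=226.4. -17·(0.3997 − sin(2π·0.3997)/(2π)) = -5.2015 → s = 11.7985
velocity in seg [133.6°–360°] (cycloidal), θ in radians: β = 90.5° = 1.5795 rad, B = 226.4° = 3.9514 rad; ds/dθ = (h/B)(1 − cos(2πβ/B)) = ((-17)/3.9514)(1 − cos(2π·0.3997)) = -7.778619 mm/rad

s = 11.7985, ds/dθ = -7.7786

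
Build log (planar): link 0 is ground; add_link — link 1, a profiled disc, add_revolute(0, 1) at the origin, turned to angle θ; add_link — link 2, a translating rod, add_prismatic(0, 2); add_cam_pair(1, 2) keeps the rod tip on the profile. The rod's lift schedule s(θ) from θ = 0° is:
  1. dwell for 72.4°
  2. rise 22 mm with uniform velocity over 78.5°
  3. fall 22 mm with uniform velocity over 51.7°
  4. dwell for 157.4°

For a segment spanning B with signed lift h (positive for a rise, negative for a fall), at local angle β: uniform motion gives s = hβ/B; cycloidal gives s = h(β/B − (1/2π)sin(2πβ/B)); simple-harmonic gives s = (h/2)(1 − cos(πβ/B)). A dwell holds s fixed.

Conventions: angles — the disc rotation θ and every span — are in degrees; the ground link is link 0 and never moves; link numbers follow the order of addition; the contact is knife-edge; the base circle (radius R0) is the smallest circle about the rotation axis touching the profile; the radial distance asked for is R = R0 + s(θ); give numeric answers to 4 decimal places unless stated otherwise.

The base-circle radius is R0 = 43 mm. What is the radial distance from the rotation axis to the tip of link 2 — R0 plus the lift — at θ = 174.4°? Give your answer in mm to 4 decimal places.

seg 1 [0°–72.4°] dwell: s stays 0.0000
seg 2 [72.4°–150.9°] uniform, h=22: full span → s += 22 → s = 22.0000
seg 3 [150.9°–202.6°] uniform, h=-22: θ=174.4° here. β=23.5, B=51.7. -22·23.5/51.7 = -10.0000 → s = 12.0000
R = R0 + s = 43 + 12.0000 = 55.0000

55.0000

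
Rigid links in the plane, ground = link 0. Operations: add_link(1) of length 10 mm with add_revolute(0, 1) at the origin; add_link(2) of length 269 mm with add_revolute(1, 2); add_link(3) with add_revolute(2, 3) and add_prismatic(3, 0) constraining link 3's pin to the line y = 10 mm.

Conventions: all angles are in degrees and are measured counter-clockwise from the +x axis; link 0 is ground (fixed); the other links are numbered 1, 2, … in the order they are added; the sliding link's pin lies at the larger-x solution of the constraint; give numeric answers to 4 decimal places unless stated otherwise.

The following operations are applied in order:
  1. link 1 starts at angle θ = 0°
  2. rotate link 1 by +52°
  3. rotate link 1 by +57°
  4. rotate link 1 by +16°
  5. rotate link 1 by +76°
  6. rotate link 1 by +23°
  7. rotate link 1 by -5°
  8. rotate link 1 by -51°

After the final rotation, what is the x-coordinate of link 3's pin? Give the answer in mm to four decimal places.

geometry: r = 10 mm, L = 269 mm, e = 10 mm; θ starts at 0°
rotate link 1 by +52°: θ ← 0° +52° = 52°
rotate link 1 by +57°: θ ← 52° +57° = 109°
rotate link 1 by +16°: θ ← 109° +16° = 125°
rotate link 1 by +76°: θ ← 125° +76° = 201°
rotate link 1 by +23°: θ ← 201° +23° = 224°
rotate link 1 by -5°: θ ← 224° -5° = 219°
rotate link 1 by -51°: θ ← 219° -51° = 168°
crank pin P = (r cos θ, r sin θ) = (-9.781476, 2.079117)
h = r sin θ − e = 2.079117 − 10 = -7.920883
x = r cos θ + √(L² − h²) = -9.781476 + 268.883357 = 259.101881

259.1019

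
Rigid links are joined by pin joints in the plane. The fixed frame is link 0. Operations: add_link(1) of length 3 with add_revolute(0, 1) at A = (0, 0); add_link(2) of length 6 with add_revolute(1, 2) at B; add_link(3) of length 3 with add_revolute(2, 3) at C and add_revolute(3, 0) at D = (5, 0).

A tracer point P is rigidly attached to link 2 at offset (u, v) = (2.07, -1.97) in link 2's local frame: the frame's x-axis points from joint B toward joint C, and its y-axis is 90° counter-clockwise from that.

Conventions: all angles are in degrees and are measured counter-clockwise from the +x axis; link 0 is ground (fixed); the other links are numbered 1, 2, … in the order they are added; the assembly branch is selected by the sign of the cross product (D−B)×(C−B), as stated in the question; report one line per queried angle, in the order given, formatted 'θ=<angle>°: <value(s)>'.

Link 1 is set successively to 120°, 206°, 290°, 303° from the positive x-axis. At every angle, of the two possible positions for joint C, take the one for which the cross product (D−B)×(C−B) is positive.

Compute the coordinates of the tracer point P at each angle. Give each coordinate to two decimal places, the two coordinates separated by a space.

A=(0,0), D=(5.00,0)
θ=120°: B = A + 3.00·(cos120°, sin120°) = (-1.5000, 2.5981)
θ=120°: |BD| = 7.0000
θ=120°: circle(B,6.00) ∩ circle(D,3.00): a=5.4286, h=2.5555
θ=120°:   candidates: C₊=(4.4893,2.9562) cross=17.889; C₋=(2.5923,-1.7897) cross=-17.889
θ=120°:   branch + wants cross > 0 → take C=(4.4893,2.9562) (cross=17.889)
θ=120°: ex = (C−B)/|BC| = (0.9982,0.0597); ey = (-0.0597,0.9982)
θ=120°: P = B + 2.07·ex + -1.97·ey = (0.6839,0.7551)
θ=206°: B = A + 3.00·(cos206°, sin206°) = (-2.6964, -1.3151)
θ=206°: |BD| = 7.8079
θ=206°: circle(B,6.00) ∩ circle(D,3.00): a=5.6330, h=2.0663
θ=206°:   candidates: C₊=(2.5081,1.6704) cross=16.133; C₋=(3.2041,-2.4031) cross=-16.133
θ=206°:   branch + wants cross > 0 → take C=(2.5081,1.6704) (cross=16.133)
θ=206°: ex = (C−B)/|BC| = (0.8674,0.4976); ey = (-0.4976,0.8674)
θ=206°: P = B + 2.07·ex + -1.97·ey = (0.0794,-1.9939)
θ=290°: B = A + 3.00·(cos290°, sin290°) = (1.0261, -2.8191)
θ=290°: |BD| = 4.8723
θ=290°: circle(B,6.00) ∩ circle(D,3.00): a=5.2069, h=2.9813
θ=290°:   candidates: C₊=(3.5480,2.6252) cross=14.526; C₋=(6.9979,-2.2380) cross=-14.526
θ=290°:   branch + wants cross > 0 → take C=(3.5480,2.6252) (cross=14.526)
θ=290°: ex = (C−B)/|BC| = (0.4203,0.9074); ey = (-0.9074,0.4203)
θ=290°: P = B + 2.07·ex + -1.97·ey = (3.6837,-1.7688)
θ=303°: B = A + 3.00·(cos303°, sin303°) = (1.6339, -2.5160)
θ=303°: |BD| = 4.2025
θ=303°: circle(B,6.00) ∩ circle(D,3.00): a=5.3136, h=2.7866
θ=303°:   candidates: C₊=(4.2217,2.8973) cross=11.711; C₋=(7.5584,-1.5668) cross=-11.711
θ=303°:   branch + wants cross > 0 → take C=(4.2217,2.8973) (cross=11.711)
θ=303°: ex = (C−B)/|BC| = (0.4313,0.9022); ey = (-0.9022,0.4313)
θ=303°: P = B + 2.07·ex + -1.97·ey = (4.3040,-1.4981)

θ=120°: 0.68 0.76
θ=206°: 0.08 -1.99
θ=290°: 3.68 -1.77
θ=303°: 4.30 -1.50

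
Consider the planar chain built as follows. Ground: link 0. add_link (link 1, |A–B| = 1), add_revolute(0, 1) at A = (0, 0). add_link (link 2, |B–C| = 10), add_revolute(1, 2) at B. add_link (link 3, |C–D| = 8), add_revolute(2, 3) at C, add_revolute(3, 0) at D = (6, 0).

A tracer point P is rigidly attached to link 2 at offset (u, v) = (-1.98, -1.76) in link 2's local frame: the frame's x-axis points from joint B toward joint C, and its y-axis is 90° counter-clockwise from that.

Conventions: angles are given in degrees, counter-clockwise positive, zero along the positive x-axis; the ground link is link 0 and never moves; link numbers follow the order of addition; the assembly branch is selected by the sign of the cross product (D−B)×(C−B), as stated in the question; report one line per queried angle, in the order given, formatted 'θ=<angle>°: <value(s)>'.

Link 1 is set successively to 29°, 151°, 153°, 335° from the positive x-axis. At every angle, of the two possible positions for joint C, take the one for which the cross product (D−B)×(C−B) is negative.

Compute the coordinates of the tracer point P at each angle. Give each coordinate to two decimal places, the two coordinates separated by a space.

A=(0,0), D=(6.00,0)
θ=29°: B = A + 1.00·(cos29°, sin29°) = (0.8746, 0.4848)
θ=29°: |BD| = 5.1483
θ=29°: circle(B,10.00) ∩ circle(D,8.00): a=6.0705, h=7.9467
θ=29°:   candidates: C₊=(7.6664,7.8245) cross=40.912; C₋=(6.1698,-7.9982) cross=-40.912
θ=29°:   branch - wants cross < 0 → take C=(6.1698,-7.9982) (cross=-40.912)
θ=29°: ex = (C−B)/|BC| = (0.5295,-0.8483); ey = (0.8483,0.5295)
θ=29°: P = B + -1.98·ex + -1.76·ey = (-1.6668,1.2325)
θ=151°: B = A + 1.00·(cos151°, sin151°) = (-0.8746, 0.4848)
θ=151°: |BD| = 6.8917
θ=151°: circle(B,10.00) ∩ circle(D,8.00): a=6.0577, h=7.9564
θ=151°:   candidates: C₊=(5.7278,7.9954) cross=54.833; C₋=(4.6084,-7.8780) cross=-54.833
θ=151°:   branch - wants cross < 0 → take C=(4.6084,-7.8780) (cross=-54.833)
θ=151°: ex = (C−B)/|BC| = (0.5483,-0.8363); ey = (0.8363,0.5483)
θ=151°: P = B + -1.98·ex + -1.76·ey = (-3.4321,1.1756)
θ=153°: B = A + 1.00·(cos153°, sin153°) = (-0.8910, 0.4540)
θ=153°: |BD| = 6.9059
θ=153°: circle(B,10.00) ∩ circle(D,8.00): a=6.0594, h=7.9551
θ=153°:   candidates: C₊=(5.6783,7.9935) cross=54.937; C₋=(4.6323,-7.8822) cross=-54.937
θ=153°:   branch - wants cross < 0 → take C=(4.6323,-7.8822) (cross=-54.937)
θ=153°: ex = (C−B)/|BC| = (0.5523,-0.8336); ey = (0.8336,0.5523)
θ=153°: P = B + -1.98·ex + -1.76·ey = (-3.4518,1.1325)
θ=335°: B = A + 1.00·(cos335°, sin335°) = (0.9063, -0.4226)
θ=335°: |BD| = 5.1112
θ=335°: circle(B,10.00) ∩ circle(D,8.00): a=6.0773, h=7.9415
θ=335°:   candidates: C₊=(6.3061,7.9941) cross=40.590; C₋=(7.6194,-7.8344) cross=-40.590
θ=335°:   branch - wants cross < 0 → take C=(7.6194,-7.8344) (cross=-40.590)
θ=335°: ex = (C−B)/|BC| = (0.6713,-0.7412); ey = (0.7412,0.6713)
θ=335°: P = B + -1.98·ex + -1.76·ey = (-1.7274,-0.1366)

θ=29°: -1.67 1.23
θ=151°: -3.43 1.18
θ=153°: -3.45 1.13
θ=335°: -1.73 -0.14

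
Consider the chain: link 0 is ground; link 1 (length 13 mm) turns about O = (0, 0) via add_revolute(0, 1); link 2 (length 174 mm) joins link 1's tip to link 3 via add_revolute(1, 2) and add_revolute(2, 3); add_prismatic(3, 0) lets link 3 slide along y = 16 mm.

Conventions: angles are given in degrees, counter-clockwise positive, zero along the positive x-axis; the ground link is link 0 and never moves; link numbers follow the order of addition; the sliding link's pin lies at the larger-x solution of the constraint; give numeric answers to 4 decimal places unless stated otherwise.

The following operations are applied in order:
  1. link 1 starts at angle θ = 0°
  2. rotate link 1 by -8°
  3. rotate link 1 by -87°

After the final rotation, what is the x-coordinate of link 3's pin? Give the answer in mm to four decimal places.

geometry: r = 13 mm, L = 174 mm, e = 16 mm; θ starts at 0°
rotate link 1 by -8°: θ ← 0° -8° = -8°
rotate link 1 by -87°: θ ← -8° -87° = -95°
crank pin P = (r cos θ, r sin θ) = (-1.133025, -12.950531)
h = r sin θ − e = -12.950531 − 16 = -28.950531
x = r cos θ + √(L² − h²) = -1.133025 + 171.574668 = 170.441643

170.4416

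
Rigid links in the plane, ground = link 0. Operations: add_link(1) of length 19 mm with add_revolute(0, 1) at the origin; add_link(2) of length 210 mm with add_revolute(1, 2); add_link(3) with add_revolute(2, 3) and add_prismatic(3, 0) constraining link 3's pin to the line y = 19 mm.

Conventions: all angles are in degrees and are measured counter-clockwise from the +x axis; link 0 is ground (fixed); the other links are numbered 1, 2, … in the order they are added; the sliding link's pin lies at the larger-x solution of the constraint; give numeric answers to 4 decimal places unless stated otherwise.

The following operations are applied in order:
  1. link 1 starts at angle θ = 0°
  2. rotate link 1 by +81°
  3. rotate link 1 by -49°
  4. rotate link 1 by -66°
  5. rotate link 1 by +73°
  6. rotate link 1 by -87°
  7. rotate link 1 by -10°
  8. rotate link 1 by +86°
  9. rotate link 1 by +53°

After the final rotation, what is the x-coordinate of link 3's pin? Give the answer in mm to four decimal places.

geometry: r = 19 mm, L = 210 mm, e = 19 mm; θ starts at 0°
rotate link 1 by +81°: θ ← 0° +81° = 81°
rotate link 1 by -49°: θ ← 81° -49° = 32°
rotate link 1 by -66°: θ ← 32° -66° = -34°
rotate link 1 by +73°: θ ← -34° +73° = 39°
rotate link 1 by -87°: θ ← 39° -87° = -48°
rotate link 1 by -10°: θ ← -48° -10° = -58°
rotate link 1 by +86°: θ ← -58° +86° = 28°
rotate link 1 by +53°: θ ← 28° +53° = 81°
crank pin P = (r cos θ, r sin θ) = (2.972255, 18.766078)
h = r sin θ − e = 18.766078 − 19 = -0.233922
x = r cos θ + √(L² − h²) = 2.972255 + 209.999870 = 212.972125

212.9721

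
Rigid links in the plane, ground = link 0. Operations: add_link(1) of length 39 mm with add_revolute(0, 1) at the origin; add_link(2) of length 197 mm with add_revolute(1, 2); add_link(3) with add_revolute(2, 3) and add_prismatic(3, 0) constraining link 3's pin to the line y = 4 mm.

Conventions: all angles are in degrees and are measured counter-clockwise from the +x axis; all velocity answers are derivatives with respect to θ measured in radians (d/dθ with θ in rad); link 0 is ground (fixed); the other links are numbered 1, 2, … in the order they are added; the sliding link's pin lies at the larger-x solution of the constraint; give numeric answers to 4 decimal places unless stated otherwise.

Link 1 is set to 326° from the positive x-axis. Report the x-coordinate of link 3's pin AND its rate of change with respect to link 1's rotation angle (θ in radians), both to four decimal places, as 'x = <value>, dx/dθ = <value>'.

geometry: r = 39 mm, L = 197 mm, e = 4 mm
crank pin P = (r cos θ, r sin θ) = (32.332465, -21.808523)
h = r sin θ − e = -21.808523 − 4 = -25.808523
x = r cos θ + √(L² − h²) = 32.332465 + 195.302125 = 227.634591
dx/dθ = −r sin θ − h·r cos θ/√(L² − h²) (θ in radians; h = -25.808523) = 26.081150

x = 227.6346, dx/dθ = 26.0812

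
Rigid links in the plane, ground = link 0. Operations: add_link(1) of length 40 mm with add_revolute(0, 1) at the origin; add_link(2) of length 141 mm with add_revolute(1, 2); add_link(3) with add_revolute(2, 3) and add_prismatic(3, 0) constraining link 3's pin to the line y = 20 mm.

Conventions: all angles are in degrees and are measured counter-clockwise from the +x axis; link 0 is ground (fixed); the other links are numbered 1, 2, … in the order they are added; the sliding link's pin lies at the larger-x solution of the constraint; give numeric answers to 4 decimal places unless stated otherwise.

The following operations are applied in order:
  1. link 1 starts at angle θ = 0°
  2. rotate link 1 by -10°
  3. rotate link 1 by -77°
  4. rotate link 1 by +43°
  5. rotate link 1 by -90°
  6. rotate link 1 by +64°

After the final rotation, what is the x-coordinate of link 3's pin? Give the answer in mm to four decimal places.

geometry: r = 40 mm, L = 141 mm, e = 20 mm; θ starts at 0°
rotate link 1 by -10°: θ ← 0° -10° = -10°
rotate link 1 by -77°: θ ← -10° -77° = -87°
rotate link 1 by +43°: θ ← -87° +43° = -44°
rotate link 1 by -90°: θ ← -44° -90° = -134°
rotate link 1 by +64°: θ ← -134° +64° = -70°
crank pin P = (r cos θ, r sin θ) = (13.680806, -37.587705)
h = r sin θ − e = -37.587705 − 20 = -57.587705
x = r cos θ + √(L² − h²) = 13.680806 + 128.703754 = 142.384560

142.3846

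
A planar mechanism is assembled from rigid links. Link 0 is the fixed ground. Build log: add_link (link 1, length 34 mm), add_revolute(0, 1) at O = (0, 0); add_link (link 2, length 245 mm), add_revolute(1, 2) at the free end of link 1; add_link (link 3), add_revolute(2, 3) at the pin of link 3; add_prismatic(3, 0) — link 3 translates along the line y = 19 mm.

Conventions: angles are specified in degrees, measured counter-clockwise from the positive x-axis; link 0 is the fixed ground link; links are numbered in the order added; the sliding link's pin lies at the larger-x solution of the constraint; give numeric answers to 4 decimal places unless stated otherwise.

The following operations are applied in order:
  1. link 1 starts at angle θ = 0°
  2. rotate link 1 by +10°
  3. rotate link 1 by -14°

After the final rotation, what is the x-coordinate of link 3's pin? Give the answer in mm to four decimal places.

geometry: r = 34 mm, L = 245 mm, e = 19 mm; θ starts at 0°
rotate link 1 by +10°: θ ← 0° +10° = 10°
rotate link 1 by -14°: θ ← 10° -14° = -4°
crank pin P = (r cos θ, r sin θ) = (33.917178, -2.371720)
h = r sin θ − e = -2.371720 − 19 = -21.371720
x = r cos θ + √(L² − h²) = 33.917178 + 244.066076 = 277.983254

277.9833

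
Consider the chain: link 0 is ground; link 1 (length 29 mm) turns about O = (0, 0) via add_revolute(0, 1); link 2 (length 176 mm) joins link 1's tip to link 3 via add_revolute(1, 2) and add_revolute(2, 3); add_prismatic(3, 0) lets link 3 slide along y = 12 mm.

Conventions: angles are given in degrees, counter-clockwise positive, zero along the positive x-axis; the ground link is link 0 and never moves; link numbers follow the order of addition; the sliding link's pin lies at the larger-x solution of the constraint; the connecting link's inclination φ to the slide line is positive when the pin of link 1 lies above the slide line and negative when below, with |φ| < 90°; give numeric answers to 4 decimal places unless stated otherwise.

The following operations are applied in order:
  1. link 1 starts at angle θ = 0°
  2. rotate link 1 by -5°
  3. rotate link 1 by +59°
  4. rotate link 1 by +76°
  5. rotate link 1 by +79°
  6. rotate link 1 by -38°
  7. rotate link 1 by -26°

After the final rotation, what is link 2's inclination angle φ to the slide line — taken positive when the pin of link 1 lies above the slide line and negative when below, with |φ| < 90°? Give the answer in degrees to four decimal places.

geometry: r = 29 mm, L = 176 mm, e = 12 mm; θ starts at 0°
rotate link 1 by -5°: θ ← 0° -5° = -5°
rotate link 1 by +59°: θ ← -5° +59° = 54°
rotate link 1 by +76°: θ ← 54° +76° = 130°
rotate link 1 by +79°: θ ← 130° +79° = 209°
rotate link 1 by -38°: θ ← 209° -38° = 171°
rotate link 1 by -26°: θ ← 171° -26° = 145°
h = r sin θ − e = 16.633717 − 12 = 4.633717
sin φ = h / L = 4.633717 / 176 = 0.02632794
φ = arcsin(0.02632794) = 1.508654°

1.5087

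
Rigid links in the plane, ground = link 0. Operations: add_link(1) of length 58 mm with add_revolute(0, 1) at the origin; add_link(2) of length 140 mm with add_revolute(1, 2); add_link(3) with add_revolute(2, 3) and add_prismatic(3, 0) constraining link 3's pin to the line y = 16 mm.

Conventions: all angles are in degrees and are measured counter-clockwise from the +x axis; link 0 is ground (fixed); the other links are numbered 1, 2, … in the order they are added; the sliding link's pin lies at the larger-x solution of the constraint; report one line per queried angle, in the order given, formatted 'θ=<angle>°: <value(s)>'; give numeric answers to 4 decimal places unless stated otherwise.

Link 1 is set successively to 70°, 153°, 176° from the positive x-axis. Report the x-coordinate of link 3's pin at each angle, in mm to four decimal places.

geometry: r = 58 mm, L = 140 mm, e = 16 mm
θ=70°: crank pin P = (r cos θ, r sin θ) = (19.837168, 54.502172)
θ=70°: h = r sin θ − e = 54.502172 − 16 = 38.502172
θ=70°: x = r cos θ + √(L² − h²) = 19.837168 + 134.601570 = 154.438739
θ=153°: crank pin P = (r cos θ, r sin θ) = (-51.678378, 26.331449)
θ=153°: h = r sin θ − e = 26.331449 − 16 = 10.331449
θ=153°: x = r cos θ + √(L² − h²) = -51.678378 + 139.618269 = 87.939891
θ=176°: crank pin P = (r cos θ, r sin θ) = (-57.858715, 4.045875)
θ=176°: h = r sin θ − e = 4.045875 − 16 = -11.954125
θ=176°: x = r cos θ + √(L² − h²) = -57.858715 + 139.488705 = 81.629990

θ=70°: 154.4387
θ=153°: 87.9399
θ=176°: 81.6300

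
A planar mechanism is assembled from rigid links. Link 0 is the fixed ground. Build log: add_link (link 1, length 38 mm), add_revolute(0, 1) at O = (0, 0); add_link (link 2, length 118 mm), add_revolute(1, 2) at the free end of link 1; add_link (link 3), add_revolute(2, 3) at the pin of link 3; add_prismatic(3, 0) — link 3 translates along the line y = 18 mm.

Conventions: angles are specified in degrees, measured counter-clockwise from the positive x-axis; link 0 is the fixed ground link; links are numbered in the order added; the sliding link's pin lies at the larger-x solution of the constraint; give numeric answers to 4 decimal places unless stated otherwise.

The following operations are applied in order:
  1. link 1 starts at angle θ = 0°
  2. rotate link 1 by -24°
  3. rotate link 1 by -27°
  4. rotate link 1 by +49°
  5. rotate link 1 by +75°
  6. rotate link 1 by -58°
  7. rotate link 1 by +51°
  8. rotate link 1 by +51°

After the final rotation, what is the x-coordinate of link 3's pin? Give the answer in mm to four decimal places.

geometry: r = 38 mm, L = 118 mm, e = 18 mm; θ starts at 0°
rotate link 1 by -24°: θ ← 0° -24° = -24°
rotate link 1 by -27°: θ ← -24° -27° = -51°
rotate link 1 by +49°: θ ← -51° +49° = -2°
rotate link 1 by +75°: θ ← -2° +75° = 73°
rotate link 1 by -58°: θ ← 73° -58° = 15°
rotate link 1 by +51°: θ ← 15° +51° = 66°
rotate link 1 by +51°: θ ← 66° +51° = 117°
crank pin P = (r cos θ, r sin θ) = (-17.251639, 33.858248)
h = r sin θ − e = 33.858248 − 18 = 15.858248
x = r cos θ + √(L² − h²) = -17.251639 + 116.929534 = 99.677895

99.6779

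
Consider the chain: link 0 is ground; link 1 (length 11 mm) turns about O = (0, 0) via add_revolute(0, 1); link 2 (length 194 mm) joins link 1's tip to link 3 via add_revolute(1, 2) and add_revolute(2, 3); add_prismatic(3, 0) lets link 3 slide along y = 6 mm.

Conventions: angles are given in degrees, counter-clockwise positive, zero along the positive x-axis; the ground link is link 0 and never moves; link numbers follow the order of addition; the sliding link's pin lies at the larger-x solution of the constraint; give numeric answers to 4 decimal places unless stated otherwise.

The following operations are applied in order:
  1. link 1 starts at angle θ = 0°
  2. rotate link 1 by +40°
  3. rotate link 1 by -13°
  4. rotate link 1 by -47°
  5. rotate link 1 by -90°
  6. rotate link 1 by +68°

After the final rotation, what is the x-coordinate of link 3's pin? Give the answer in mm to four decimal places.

geometry: r = 11 mm, L = 194 mm, e = 6 mm; θ starts at 0°
rotate link 1 by +40°: θ ← 0° +40° = 40°
rotate link 1 by -13°: θ ← 40° -13° = 27°
rotate link 1 by -47°: θ ← 27° -47° = -20°
rotate link 1 by -90°: θ ← -20° -90° = -110°
rotate link 1 by +68°: θ ← -110° +68° = -42°
crank pin P = (r cos θ, r sin θ) = (8.174593, -7.360437)
h = r sin θ − e = -7.360437 − 6 = -13.360437
x = r cos θ + √(L² − h²) = 8.174593 + 193.539398 = 201.713991

201.7140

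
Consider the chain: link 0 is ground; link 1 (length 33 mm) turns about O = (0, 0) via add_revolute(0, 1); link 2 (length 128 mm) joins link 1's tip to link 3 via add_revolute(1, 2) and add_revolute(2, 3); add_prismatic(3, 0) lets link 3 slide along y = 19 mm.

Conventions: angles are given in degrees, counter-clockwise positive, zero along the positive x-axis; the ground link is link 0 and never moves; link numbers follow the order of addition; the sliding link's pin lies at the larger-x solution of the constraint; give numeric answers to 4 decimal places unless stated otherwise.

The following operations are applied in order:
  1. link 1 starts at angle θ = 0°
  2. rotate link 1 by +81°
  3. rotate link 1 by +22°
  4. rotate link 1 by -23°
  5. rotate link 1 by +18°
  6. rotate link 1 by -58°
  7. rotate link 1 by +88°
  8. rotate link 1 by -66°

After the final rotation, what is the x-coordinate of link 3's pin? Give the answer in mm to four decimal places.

geometry: r = 33 mm, L = 128 mm, e = 19 mm; θ starts at 0°
rotate link 1 by +81°: θ ← 0° +81° = 81°
rotate link 1 by +22°: θ ← 81° +22° = 103°
rotate link 1 by -23°: θ ← 103° -23° = 80°
rotate link 1 by +18°: θ ← 80° +18° = 98°
rotate link 1 by -58°: θ ← 98° -58° = 40°
rotate link 1 by +88°: θ ← 40° +88° = 128°
rotate link 1 by -66°: θ ← 128° -66° = 62°
crank pin P = (r cos θ, r sin θ) = (15.492562, 29.137271)
h = r sin θ − e = 29.137271 − 19 = 10.137271
x = r cos θ + √(L² − h²) = 15.492562 + 127.597946 = 143.090507

143.0905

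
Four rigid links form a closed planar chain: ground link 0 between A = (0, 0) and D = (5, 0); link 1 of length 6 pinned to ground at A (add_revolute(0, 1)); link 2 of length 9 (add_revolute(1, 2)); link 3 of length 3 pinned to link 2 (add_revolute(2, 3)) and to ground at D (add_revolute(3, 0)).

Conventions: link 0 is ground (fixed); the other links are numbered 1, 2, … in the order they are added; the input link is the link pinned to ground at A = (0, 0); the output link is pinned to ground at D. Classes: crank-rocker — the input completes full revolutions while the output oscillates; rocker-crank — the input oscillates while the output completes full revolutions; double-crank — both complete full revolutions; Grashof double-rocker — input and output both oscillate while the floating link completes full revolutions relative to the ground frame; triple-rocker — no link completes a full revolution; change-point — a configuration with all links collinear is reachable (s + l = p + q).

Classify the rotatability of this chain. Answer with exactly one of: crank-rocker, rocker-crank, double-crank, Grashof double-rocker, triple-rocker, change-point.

lengths: ground=5, input=6, coupler=9, output=3
sorted: s=3 (shortest), l=9 (longest), p+q=11
s + l = 12 vs p + q = 11
s + l > p + q → non-Grashof → no link fully rotates → triple-rocker

triple-rocker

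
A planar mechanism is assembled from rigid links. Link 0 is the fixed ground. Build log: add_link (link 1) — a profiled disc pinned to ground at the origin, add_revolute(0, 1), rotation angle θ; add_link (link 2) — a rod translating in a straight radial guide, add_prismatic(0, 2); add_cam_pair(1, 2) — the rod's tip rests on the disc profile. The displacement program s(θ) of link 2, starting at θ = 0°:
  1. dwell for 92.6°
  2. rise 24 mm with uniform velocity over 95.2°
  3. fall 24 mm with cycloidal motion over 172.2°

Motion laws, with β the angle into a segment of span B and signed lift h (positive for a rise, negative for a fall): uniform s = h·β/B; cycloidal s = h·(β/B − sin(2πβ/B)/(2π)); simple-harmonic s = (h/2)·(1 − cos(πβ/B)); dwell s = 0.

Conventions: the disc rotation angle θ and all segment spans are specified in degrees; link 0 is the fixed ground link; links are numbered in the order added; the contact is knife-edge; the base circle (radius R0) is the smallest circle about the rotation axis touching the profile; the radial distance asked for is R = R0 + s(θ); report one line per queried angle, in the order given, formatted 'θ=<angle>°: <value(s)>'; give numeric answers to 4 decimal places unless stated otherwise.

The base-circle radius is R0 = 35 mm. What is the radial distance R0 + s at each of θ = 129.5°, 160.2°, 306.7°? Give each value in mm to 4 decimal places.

seg 1 [0°–92.6°] dwell: s stays 0.0000
seg 2 [92.6°–187.8°] uniform, h=24: θ=129.5° here. β=36.9, B=95.2. 24·36.9/95.2 = 9.3025 → s = 9.3025
seg 2 [92.6°–187.8°] uniform, h=24: θ=160.2° here. β=67.6, B=95.2. 24·67.6/95.2 = 17.0420 → s = 17.0420
seg 2 [92.6°–187.8°] uniform, h=24: full span → s += 24 → s = 24.0000
seg 3 [187.8°–360°] cycloidal, h=-24: θ=306.7° here. β=118.9, B=172.2. -24·(0.6905 − sin(2π·0.6905)/(2π)) = -20.1271 → s = 3.8729
θ=129.5°: R = R0 + s = 35 + 9.3025 = 44.3025
θ=160.2°: R = R0 + s = 35 + 17.0420 = 52.0420
θ=306.7°: R = R0 + s = 35 + 3.8729 = 38.8729

θ=129.5°: 44.3025
θ=160.2°: 52.0420
θ=306.7°: 38.8729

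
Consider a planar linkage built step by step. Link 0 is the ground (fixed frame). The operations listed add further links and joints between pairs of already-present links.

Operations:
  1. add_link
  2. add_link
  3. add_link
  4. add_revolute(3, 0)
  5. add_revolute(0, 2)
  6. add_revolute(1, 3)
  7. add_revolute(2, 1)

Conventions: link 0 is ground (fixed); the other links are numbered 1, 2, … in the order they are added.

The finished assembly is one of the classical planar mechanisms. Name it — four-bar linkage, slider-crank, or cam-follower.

links: 4 (incl. ground); joints: 4 revolute, 0 prismatic, 0 higher (cam) pair, forming one closed loop
4 links in a single 4R loop → four-bar linkage

four-bar linkage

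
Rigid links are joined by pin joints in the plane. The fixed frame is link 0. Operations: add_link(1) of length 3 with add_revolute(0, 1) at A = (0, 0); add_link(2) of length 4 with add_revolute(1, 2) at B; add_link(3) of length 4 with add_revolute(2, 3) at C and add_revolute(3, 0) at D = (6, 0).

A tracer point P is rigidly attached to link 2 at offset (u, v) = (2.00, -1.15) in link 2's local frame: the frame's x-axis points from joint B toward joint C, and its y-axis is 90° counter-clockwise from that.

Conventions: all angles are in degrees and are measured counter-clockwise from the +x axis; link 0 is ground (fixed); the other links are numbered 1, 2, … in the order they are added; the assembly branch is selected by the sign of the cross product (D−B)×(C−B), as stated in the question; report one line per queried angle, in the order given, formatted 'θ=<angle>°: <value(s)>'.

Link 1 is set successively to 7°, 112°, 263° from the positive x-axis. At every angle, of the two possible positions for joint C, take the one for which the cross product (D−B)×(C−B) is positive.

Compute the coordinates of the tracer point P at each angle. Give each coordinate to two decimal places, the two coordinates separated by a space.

A=(0,0), D=(6.00,0)
θ=7°: B = A + 3.00·(cos7°, sin7°) = (2.9776, 0.3656)
θ=7°: |BD| = 3.0444
θ=7°: circle(B,4.00) ∩ circle(D,4.00): a=1.5222, h=3.6990
θ=7°:   candidates: C₊=(4.9330,3.8551) cross=11.261; C₋=(4.0446,-3.4895) cross=-11.261
θ=7°:   branch + wants cross > 0 → take C=(4.9330,3.8551) (cross=11.261)
θ=7°: ex = (C−B)/|BC| = (0.4889,0.8724); ey = (-0.8724,0.4889)
θ=7°: P = B + 2.00·ex + -1.15·ey = (4.9586,1.5482)
θ=112°: B = A + 3.00·(cos112°, sin112°) = (-1.1238, 2.7816)
θ=112°: |BD| = 7.6476
θ=112°: circle(B,4.00) ∩ circle(D,4.00): a=3.8238, h=1.1741
θ=112°:   candidates: C₊=(2.8651,2.4845) cross=8.979; C₋=(2.0110,0.2971) cross=-8.979
θ=112°:   branch + wants cross > 0 → take C=(2.8651,2.4845) (cross=8.979)
θ=112°: ex = (C−B)/|BC| = (0.9972,-0.0743); ey = (0.0743,0.9972)
θ=112°: P = B + 2.00·ex + -1.15·ey = (0.7852,1.4862)
θ=263°: B = A + 3.00·(cos263°, sin263°) = (-0.3656, -2.9776)
θ=263°: |BD| = 7.0276
θ=263°: circle(B,4.00) ∩ circle(D,4.00): a=3.5138, h=1.9113
θ=263°:   candidates: C₊=(2.0074,0.2425) cross=13.432; C₋=(3.6270,-3.2201) cross=-13.432
θ=263°:   branch + wants cross > 0 → take C=(2.0074,0.2425) (cross=13.432)
θ=263°: ex = (C−B)/|BC| = (0.5932,0.8050); ey = (-0.8050,0.5932)
θ=263°: P = B + 2.00·ex + -1.15·ey = (1.7467,-2.0498)

θ=7°: 4.96 1.55
θ=112°: 0.79 1.49
θ=263°: 1.75 -2.05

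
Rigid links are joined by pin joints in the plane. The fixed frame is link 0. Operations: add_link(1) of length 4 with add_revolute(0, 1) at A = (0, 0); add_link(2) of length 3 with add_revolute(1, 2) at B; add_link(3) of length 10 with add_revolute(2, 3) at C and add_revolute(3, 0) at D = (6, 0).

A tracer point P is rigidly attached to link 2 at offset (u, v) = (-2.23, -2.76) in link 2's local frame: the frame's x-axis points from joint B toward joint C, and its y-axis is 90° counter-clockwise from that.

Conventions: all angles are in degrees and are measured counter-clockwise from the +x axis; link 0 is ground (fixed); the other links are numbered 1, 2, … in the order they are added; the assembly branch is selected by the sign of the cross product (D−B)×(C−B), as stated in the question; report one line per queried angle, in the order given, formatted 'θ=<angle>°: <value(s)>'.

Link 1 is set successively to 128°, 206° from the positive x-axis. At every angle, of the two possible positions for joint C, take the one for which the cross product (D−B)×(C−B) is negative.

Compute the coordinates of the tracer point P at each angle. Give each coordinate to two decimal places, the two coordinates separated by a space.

A=(0,0), D=(6.00,0)
θ=128°: B = A + 4.00·(cos128°, sin128°) = (-2.4626, 3.1520)
θ=128°: |BD| = 9.0306
θ=128°: circle(B,3.00) ∩ circle(D,10.00): a=-0.5231, h=2.9540
θ=128°:   candidates: C₊=(-1.9218,6.1029) cross=26.677; C₋=(-3.9839,0.5664) cross=-26.677
θ=128°:   branch - wants cross < 0 → take C=(-3.9839,0.5664) (cross=-26.677)
θ=128°: ex = (C−B)/|BC| = (-0.5071,-0.8619); ey = (0.8619,-0.5071)
θ=128°: P = B + -2.23·ex + -2.76·ey = (-3.7106,6.4736)
θ=206°: B = A + 4.00·(cos206°, sin206°) = (-3.5952, -1.7535)
θ=206°: |BD| = 9.7541
θ=206°: circle(B,3.00) ∩ circle(D,10.00): a=0.2123, h=2.9925
θ=206°:   candidates: C₊=(-3.9243,1.2284) cross=29.189; C₋=(-2.8484,-4.6590) cross=-29.189
θ=206°:   branch - wants cross < 0 → take C=(-2.8484,-4.6590) (cross=-29.189)
θ=206°: ex = (C−B)/|BC| = (0.2489,-0.9685); ey = (0.9685,0.2489)
θ=206°: P = B + -2.23·ex + -2.76·ey = (-6.8234,-0.2808)

θ=128°: -3.71 6.47
θ=206°: -6.82 -0.28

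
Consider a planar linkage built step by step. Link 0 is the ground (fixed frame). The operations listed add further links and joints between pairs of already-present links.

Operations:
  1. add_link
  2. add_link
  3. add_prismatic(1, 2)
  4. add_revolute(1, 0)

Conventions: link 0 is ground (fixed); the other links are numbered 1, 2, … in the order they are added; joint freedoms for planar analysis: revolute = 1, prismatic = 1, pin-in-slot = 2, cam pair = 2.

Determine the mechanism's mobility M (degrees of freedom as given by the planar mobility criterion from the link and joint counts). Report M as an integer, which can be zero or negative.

L=1 J1=0 J2=0
add link → L=2 J1=0 J2=0
add link → L=3 J1=0 J2=0
P@1,2 dof=1 J1 → L=3 J1=1 J2=0
R@1,0 dof=1 J1 → L=3 J1=2 J2=0
M=3(L−1)−2J1−J2=3·2−2·2−0=2

M = 2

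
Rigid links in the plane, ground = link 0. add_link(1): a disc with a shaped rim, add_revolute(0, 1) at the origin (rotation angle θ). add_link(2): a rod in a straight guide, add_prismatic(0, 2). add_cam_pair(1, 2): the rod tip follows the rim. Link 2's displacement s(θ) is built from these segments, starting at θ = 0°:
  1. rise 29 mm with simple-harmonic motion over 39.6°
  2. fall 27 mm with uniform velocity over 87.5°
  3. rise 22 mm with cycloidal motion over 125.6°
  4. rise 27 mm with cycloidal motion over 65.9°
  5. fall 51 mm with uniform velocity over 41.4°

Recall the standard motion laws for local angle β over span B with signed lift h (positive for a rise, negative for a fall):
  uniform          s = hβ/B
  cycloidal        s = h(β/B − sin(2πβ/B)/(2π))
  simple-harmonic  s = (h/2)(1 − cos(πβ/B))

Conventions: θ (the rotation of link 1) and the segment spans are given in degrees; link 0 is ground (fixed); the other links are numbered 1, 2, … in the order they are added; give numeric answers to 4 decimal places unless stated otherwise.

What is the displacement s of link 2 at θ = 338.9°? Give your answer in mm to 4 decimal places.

segment 1 (0° to 39.6°, simple-harmonic, h = 29) is passed completely: s = 0.0000 + (29) = 29.0000
segment 2 (39.6° to 127.1°, uniform, h = -27) is passed completely: s = 29.0000 + (-27) = 2.0000
segment 3 (127.1° to 252.7°, cycloidal, h = 22) is passed completely: s = 2.0000 + (22) = 24.0000
segment 4 (252.7° to 318.6°, cycloidal, h = 27) is passed completely: s = 24.0000 + (27) = 51.0000
θ = 338.9° falls in segment 5 (318.6° to 360°, uniform, h = -51): β = 338.9 − 318.6 = 20.3°, B = 41.4°; Δs = -51·20.3/41.4 = -25.0072; s = 51.0000 − 25.0072 = 25.9928

25.9928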